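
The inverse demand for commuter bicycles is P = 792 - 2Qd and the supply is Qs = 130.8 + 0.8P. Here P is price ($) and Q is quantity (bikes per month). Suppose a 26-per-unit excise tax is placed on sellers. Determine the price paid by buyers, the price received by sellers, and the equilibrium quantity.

P_b = 220, P_s = 194, Q = 286

Inverting to quantity form: Qd = 396 - 0.5P.
The tax drives a wedge P_b - P_s = 26. Substituting P_s = P_b - 26 into supply: Qs = 110 + 0.8P_b.
Market clearing requires 396 - 0.5P_b = 110 + 0.8P_b; hence 286 = 1.3P_b and P_b = 220.
So P_s = 194 and the quantity traded is Q = 396 - 0.5(220) = 286.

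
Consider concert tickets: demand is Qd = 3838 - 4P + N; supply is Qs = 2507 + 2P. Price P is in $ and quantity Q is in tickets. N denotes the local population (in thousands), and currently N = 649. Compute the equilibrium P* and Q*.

P* = 330, Q* = 3167

With N = 649, demand is Qd = 4487 - 4P.
Set Qd = Qs: 4487 - 4P = 2507 + 2P, so 1980 = 6P and P* = 330.
From the demand curve, Q* = 4487 - 4(330) = 3167.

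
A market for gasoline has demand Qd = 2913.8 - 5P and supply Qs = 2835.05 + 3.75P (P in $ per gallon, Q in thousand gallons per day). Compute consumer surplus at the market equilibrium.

Equating demand and supply, 2913.8 - 5P = 2835.05 + 3.75P gives 8.75P = 78.75, so P* = 9.
Then Q* = 2913.8 - 5(9) = 2868.8.
Demand choke price (Qd = 0): P = 2913.8/5 = 582.76. Consumer surplus = ½ × (582.76 - 9) × 2868.8 = 823001.344.

Consumer surplus = 823001.344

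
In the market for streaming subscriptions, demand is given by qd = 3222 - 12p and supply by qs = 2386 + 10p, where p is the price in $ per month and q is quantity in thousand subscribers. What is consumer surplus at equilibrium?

Consumer surplus = 318781.5

Equating demand and supply, 3222 - 12p = 2386 + 10p gives 22p = 836, so p* = 38.
From the demand curve, q* = 3222 - 12(38) = 2766.
Demand choke price (qd = 0): p = 3222/12 = 268.5. Consumer surplus = ½ × (268.5 - 38) × 2766 = 318781.5.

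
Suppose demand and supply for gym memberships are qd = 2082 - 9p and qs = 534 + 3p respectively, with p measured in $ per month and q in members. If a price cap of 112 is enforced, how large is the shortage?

With p fixed at 112, quantity demanded is 1074 and quantity supplied is 870.
Shortage = qd - qs = 1074 - 870 = 204.

Shortage = 204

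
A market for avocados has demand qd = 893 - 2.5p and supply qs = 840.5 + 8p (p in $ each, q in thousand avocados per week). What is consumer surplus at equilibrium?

Consumer surplus = 155056.05

Set qd = qs: 893 - 2.5p = 840.5 + 8p, so 52.5 = 10.5p and p* = 5.
Substitute back: q* = 893 - 2.5(5) = 880.5.
Demand choke price (qd = 0): p = 893/2.5 = 357.2. Consumer surplus = ½ × (357.2 - 5) × 880.5 = 155056.05.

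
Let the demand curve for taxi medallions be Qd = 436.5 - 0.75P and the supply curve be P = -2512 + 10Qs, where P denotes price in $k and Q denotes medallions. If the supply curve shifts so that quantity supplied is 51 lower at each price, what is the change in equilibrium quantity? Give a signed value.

ΔQ = -45

In direct form, Qs = 251.2 + 0.1P.
Equating demand and supply, 436.5 - 0.75P = 251.2 + 0.1P gives 0.85P = 185.3, so P* = 218.
Plugging P* into demand: Q* = 436.5 - 0.75(218) = 273.
After the shift, supply is Qs = 200.2 + 0.1P.
Re-solving, 0.85P = 236.3 gives P = 278 and Q = 228.
ΔQ = 228 - 273 = -45.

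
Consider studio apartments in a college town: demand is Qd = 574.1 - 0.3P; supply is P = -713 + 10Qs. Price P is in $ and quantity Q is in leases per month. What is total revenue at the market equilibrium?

Rewriting in direct form: Qs = 71.3 + 0.1P.
Equating demand and supply, 574.1 - 0.3P = 71.3 + 0.1P gives 0.4P = 502.8, so P* = 1257.
Substitute back: Q* = 574.1 - 0.3(1257) = 197.
Total revenue = P* × Q* = 1257 × 197 = 247629.

Total revenue = 247629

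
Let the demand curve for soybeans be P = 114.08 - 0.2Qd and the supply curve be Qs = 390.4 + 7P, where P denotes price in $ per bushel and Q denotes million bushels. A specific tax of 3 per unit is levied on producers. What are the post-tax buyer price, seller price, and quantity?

P_b = 16.75, P_s = 13.75, Q = 486.65

Inverting to quantity form: Qd = 570.4 - 5P.
With a tax of 3 on producers, they supply based on the net price P_s = P_b - 3, so Qs = 369.4 + 7P_b.
Set Qd = Qs: 570.4 - 5P_b = 369.4 + 7P_b, so 201 = 12P_b and P_b = 16.75.
Then P_s = 16.75 - 3 = 13.75 and Q = 570.4 - 5(16.75) = 486.65.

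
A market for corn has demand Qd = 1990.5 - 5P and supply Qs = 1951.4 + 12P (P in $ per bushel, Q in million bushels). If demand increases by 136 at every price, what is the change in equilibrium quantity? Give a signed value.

The market clears where 1990.5 - 5P = 1951.4 + 12P. Rearranging, 17P = 39.1, hence P* = 2.3.
Substitute back: Q* = 1990.5 - 5(2.3) = 1979.
After the shift, demand is Qd = 2126.5 - 5P.
Re-solving, 17P = 175.1 gives P = 10.3 and Q = 2075.
ΔQ = 2075 - 1979 = 96.

ΔQ = 96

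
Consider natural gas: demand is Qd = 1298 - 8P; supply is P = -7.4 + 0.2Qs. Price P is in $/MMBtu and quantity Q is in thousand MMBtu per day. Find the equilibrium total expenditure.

Total expenditure = 50634

Rewriting in direct form: Qs = 37 + 5P.
Equating demand and supply, 1298 - 8P = 37 + 5P gives 13P = 1261, so P* = 97.
From the demand curve, Q* = 1298 - 8(97) = 522.
Total expenditure = P* × Q* = 97 × 522 = 50634.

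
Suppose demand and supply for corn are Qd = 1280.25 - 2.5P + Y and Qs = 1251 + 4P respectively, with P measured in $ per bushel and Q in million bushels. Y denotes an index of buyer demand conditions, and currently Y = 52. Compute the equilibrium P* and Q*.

With Y = 52, demand is Qd = 1332.25 - 2.5P.
At equilibrium Qd = Qs, so 1332.25 - 2.5P = 1251 + 4P; collecting terms, 81.25 = 6.5P and P* = 12.5.
Substitute back: Q* = 1332.25 - 2.5(12.5) = 1301.

P* = 12.5, Q* = 1301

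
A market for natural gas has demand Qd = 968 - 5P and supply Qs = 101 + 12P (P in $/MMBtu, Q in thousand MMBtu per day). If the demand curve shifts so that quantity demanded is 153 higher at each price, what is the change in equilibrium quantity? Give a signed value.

ΔQ = 108

At equilibrium Qd = Qs, so 968 - 5P = 101 + 12P; collecting terms, 867 = 17P and P* = 51.
Plugging P* into demand: Q* = 968 - 5(51) = 713.
After the shift, demand is Qd = 1121 - 5P.
Re-solving, 17P = 1020 gives P = 60 and Q = 821.
ΔQ = 821 - 713 = 108.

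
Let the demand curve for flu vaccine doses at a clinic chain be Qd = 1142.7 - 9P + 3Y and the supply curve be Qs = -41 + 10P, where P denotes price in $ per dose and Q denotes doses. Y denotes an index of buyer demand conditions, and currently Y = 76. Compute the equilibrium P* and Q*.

With Y = 76, demand is Qd = 1370.7 - 9P.
The market clears where 1370.7 - 9P = -41 + 10P. Rearranging, 19P = 1411.7, hence P* = 74.3.
Then Q* = 1370.7 - 9(74.3) = 702.

P* = 74.3, Q* = 702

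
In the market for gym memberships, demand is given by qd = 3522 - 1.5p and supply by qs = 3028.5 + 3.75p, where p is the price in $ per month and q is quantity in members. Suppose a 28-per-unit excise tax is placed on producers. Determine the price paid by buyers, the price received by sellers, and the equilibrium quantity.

p_b = 114, p_s = 86, q = 3351

With a tax of 28 on producers, they supply based on the net price p_s = p_b - 28, so qs = 2923.5 + 3.75p_b.
Equate demand and the shifted supply: 3522 - 1.5p_b = 2923.5 + 3.75p_b, giving 5.25p_b = 598.5, so p_b = 114.
So p_s = 86 and the quantity traded is q = 3522 - 1.5(114) = 3351.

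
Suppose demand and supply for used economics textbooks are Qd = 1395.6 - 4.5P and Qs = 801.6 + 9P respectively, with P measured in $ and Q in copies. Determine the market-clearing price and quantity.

At equilibrium Qd = Qs, so 1395.6 - 4.5P = 801.6 + 9P; collecting terms, 594 = 13.5P and P* = 44.
Substitute back: Q* = 1395.6 - 4.5(44) = 1197.6.

P* = 44, Q* = 1197.6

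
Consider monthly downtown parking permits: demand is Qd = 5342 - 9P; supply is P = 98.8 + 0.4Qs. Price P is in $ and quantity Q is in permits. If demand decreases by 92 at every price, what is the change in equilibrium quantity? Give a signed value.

ΔQ = -20

Solving each curve for Q: Qs = -247 + 2.5P.
The market clears where 5342 - 9P = -247 + 2.5P. Rearranging, 11.5P = 5589, hence P* = 486.
Then Q* = 5342 - 9(486) = 968.
After the shift, demand is Qd = 5250 - 9P.
New equilibrium: 5497 = 11.5P, so P = 478 and Q = 948.
ΔQ = 948 - 968 = -20.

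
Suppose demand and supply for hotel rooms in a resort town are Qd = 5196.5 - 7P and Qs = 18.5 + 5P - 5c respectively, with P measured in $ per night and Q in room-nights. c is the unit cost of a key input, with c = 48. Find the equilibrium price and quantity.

With c = 48, supply is Qs = -221.5 + 5P.
Set Qd = Qs: 5196.5 - 7P = -221.5 + 5P, so 5418 = 12P and P* = 451.5.
From the demand curve, Q* = 5196.5 - 7(451.5) = 2036.

P* = 451.5, Q* = 2036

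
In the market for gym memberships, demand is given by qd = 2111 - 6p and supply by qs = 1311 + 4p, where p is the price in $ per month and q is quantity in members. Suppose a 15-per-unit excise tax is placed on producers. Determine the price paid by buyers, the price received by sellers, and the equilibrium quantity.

With a tax of 15 on producers, they supply based on the net price p_s = p_b - 15, so qs = 1251 + 4p_b.
Market clearing requires 2111 - 6p_b = 1251 + 4p_b; hence 860 = 10p_b and p_b = 86.
Then p_s = 86 - 15 = 71 and q = 2111 - 6(86) = 1595.

p_b = 86, p_s = 71, q = 1595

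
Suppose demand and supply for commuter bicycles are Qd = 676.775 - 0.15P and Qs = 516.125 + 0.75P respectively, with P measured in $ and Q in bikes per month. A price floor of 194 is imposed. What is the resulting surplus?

Evaluating both curves at the floor price 194 gives Qd = 647.675, Qs = 661.625.
Surplus = Qs - Qd = 661.625 - 647.675 = 13.95.

Surplus = 13.95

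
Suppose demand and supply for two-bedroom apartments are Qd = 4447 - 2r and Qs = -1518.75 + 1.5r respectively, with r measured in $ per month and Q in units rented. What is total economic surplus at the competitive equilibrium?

Total surplus = 628509

The market clears where 4447 - 2r = -1518.75 + 1.5r. Rearranging, 3.5r = 5965.75, hence r* = 1704.5.
Substitute back: Q* = 4447 - 2(1704.5) = 1038.
Demand choke price = 2223.5; supply choke price = 1012.5. CS = ½(2223.5 - 1704.5)(1038) = 269361; PS = ½(1704.5 - 1012.5)(1038) = 359148. Total surplus = 628509.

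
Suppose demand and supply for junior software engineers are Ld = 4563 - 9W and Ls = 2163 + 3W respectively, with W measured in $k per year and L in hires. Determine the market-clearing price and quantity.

W* = 200, L* = 2763

Equating demand and supply, 4563 - 9W = 2163 + 3W gives 12W = 2400, so W* = 200.
Then L* = 4563 - 9(200) = 2763.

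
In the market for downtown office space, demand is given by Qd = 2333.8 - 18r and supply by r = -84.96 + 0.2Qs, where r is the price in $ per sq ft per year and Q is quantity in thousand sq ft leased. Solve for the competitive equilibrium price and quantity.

r* = 83, Q* = 839.8

Solving each curve for Q: Qs = 424.8 + 5r.
The market clears where 2333.8 - 18r = 424.8 + 5r. Rearranging, 23r = 1909, hence r* = 83.
Substitute back: Q* = 2333.8 - 18(83) = 839.8.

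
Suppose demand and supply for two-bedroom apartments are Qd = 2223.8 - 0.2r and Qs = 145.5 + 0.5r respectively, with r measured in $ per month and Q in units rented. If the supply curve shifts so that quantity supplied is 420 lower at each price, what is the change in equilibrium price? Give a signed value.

Δr = 600

At equilibrium Qd = Qs, so 2223.8 - 0.2r = 145.5 + 0.5r; collecting terms, 2078.3 = 0.7r and r* = 2969.
Substitute back: Q* = 2223.8 - 0.2(2969) = 1630.
After the shift, supply is Qs = -274.5 + 0.5r.
New equilibrium: 2498.3 = 0.7r, so r = 3569 and Q = 1510.
Δr = 3569 - 2969 = 600.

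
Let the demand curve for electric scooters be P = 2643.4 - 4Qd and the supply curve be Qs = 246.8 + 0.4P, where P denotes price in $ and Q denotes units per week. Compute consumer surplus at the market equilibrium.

Inverting to quantity form: Qd = 660.85 - 0.25P.
The market clears where 660.85 - 0.25P = 246.8 + 0.4P. Rearranging, 0.65P = 414.05, hence P* = 637.
Then Q* = 660.85 - 0.25(637) = 501.6.
Demand choke price (Qd = 0): P = 660.85/0.25 = 2643.4. Consumer surplus = ½ × (2643.4 - 637) × 501.6 = 503205.12.

Consumer surplus = 503205.12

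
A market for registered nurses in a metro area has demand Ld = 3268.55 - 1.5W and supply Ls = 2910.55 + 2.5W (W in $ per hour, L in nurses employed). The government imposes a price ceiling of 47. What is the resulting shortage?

At W = 47: Ld = 3198.05 and Ls = 3028.05.
Shortage = Ld - Ls = 3198.05 - 3028.05 = 170.

Shortage = 170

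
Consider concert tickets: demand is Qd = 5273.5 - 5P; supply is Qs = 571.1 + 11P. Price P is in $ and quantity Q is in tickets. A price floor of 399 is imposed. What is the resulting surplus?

Surplus = 1681.6

At P = 399: Qd = 3278.5 and Qs = 4960.1.
Surplus = Qs - Qd = 4960.1 - 3278.5 = 1681.6.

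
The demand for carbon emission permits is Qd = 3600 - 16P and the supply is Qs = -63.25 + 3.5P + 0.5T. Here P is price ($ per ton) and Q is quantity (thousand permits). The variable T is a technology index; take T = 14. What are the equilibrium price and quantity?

With T = 14, supply is Qs = -56.25 + 3.5P.
Set Qd = Qs: 3600 - 16P = -56.25 + 3.5P, so 3656.25 = 19.5P and P* = 187.5.
From the demand curve, Q* = 3600 - 16(187.5) = 600.

P* = 187.5, Q* = 600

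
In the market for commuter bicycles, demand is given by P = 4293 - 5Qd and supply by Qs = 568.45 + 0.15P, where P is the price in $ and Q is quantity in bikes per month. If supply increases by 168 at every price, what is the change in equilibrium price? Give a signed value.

ΔP = -480

Solving each curve for Q: Qd = 858.6 - 0.2P.
Set Qd = Qs: 858.6 - 0.2P = 568.45 + 0.15P, so 290.15 = 0.35P and P* = 829.
Then Q* = 858.6 - 0.2(829) = 692.8.
After the shift, supply is Qs = 736.45 + 0.15P.
Re-solving, 0.35P = 122.15 gives P = 349 and Q = 788.8.
ΔP = 349 - 829 = -480.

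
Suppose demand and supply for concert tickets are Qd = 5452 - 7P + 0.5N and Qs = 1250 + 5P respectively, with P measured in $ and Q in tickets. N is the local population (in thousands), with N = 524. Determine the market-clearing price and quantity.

P* = 372, Q* = 3110

With N = 524, demand is Qd = 5714 - 7P.
The market clears where 5714 - 7P = 1250 + 5P. Rearranging, 12P = 4464, hence P* = 372.
From the demand curve, Q* = 5714 - 7(372) = 3110.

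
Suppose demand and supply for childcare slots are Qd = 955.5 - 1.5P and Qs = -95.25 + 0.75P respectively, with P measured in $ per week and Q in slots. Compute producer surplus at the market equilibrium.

The market clears where 955.5 - 1.5P = -95.25 + 0.75P. Rearranging, 2.25P = 1050.75, hence P* = 467.
Plugging P* into demand: Q* = 955.5 - 1.5(467) = 255.
Supply choke price (Qs = 0): P = 127. Producer surplus = ½ × (467 - 127) × 255 = 43350.

Producer surplus = 43350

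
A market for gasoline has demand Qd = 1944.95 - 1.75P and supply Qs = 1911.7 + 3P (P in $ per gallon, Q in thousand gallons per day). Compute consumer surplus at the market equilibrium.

Consumer surplus = 1067236.94

Equating demand and supply, 1944.95 - 1.75P = 1911.7 + 3P gives 4.75P = 33.25, so P* = 7.
Substitute back: Q* = 1944.95 - 1.75(7) = 1932.7.
Demand choke price (Qd = 0): P = 1944.95/1.75 = 1111.4. Consumer surplus = ½ × (1111.4 - 7) × 1932.7 = 1067236.94.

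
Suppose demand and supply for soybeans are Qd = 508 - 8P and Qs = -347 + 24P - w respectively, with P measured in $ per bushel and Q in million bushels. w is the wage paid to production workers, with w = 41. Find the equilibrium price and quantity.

P* = 28, Q* = 284

With w = 41, supply is Qs = -388 + 24P.
At equilibrium Qd = Qs, so 508 - 8P = -388 + 24P; collecting terms, 896 = 32P and P* = 28.
Substitute back: Q* = 508 - 8(28) = 284.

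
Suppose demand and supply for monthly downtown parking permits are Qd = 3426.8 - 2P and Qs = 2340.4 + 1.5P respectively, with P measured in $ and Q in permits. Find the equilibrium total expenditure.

Set Qd = Qs: 3426.8 - 2P = 2340.4 + 1.5P, so 1086.4 = 3.5P and P* = 310.4.
Then Q* = 3426.8 - 2(310.4) = 2806.
Total expenditure = P* × Q* = 310.4 × 2806 = 870982.4.

Total expenditure = 870982.4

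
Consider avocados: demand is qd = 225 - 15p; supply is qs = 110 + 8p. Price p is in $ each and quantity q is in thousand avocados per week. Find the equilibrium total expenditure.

Set qd = qs: 225 - 15p = 110 + 8p, so 115 = 23p and p* = 5.
Substitute back: q* = 225 - 15(5) = 150.
Total expenditure = p* × q* = 5 × 150 = 750.

Total expenditure = 750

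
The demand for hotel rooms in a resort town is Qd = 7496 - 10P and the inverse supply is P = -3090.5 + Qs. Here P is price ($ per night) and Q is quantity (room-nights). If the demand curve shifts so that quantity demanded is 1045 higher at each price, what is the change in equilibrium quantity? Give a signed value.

ΔQ = 95

Rewriting in direct form: Qs = 3090.5 + P.
Equating demand and supply, 7496 - 10P = 3090.5 + P gives 11P = 4405.5, so P* = 400.5.
Plugging P* into demand: Q* = 7496 - 10(400.5) = 3491.
After the shift, demand is Qd = 8541 - 10P.
New equilibrium: 5450.5 = 11P, so P = 495.5 and Q = 3586.
ΔQ = 3586 - 3491 = 95.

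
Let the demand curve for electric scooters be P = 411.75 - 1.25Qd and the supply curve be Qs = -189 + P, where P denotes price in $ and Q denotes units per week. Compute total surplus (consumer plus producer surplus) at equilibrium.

Total surplus = 11026.125

In direct form, Qd = 329.4 - 0.8P.
At equilibrium Qd = Qs, so 329.4 - 0.8P = -189 + P; collecting terms, 518.4 = 1.8P and P* = 288.
Then Q* = 329.4 - 0.8(288) = 99.
Demand choke price = 411.75; supply choke price = 189. CS = ½(411.75 - 288)(99) = 6125.625; PS = ½(288 - 189)(99) = 4900.5. Total surplus = 11026.125.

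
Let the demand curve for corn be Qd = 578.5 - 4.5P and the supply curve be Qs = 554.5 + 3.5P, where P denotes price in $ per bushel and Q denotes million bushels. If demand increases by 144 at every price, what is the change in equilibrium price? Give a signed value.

ΔP = 18

Equating demand and supply, 578.5 - 4.5P = 554.5 + 3.5P gives 8P = 24, so P* = 3.
Plugging P* into demand: Q* = 578.5 - 4.5(3) = 565.
After the shift, demand is Qd = 722.5 - 4.5P.
Re-solving, 8P = 168 gives P = 21 and Q = 628.
ΔP = 21 - 3 = 18.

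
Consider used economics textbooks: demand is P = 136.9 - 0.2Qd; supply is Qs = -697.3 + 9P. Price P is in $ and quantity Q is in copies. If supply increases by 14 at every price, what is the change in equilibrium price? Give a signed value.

ΔP = -1

In direct form, Qd = 684.5 - 5P.
The market clears where 684.5 - 5P = -697.3 + 9P. Rearranging, 14P = 1381.8, hence P* = 98.7.
Plugging P* into demand: Q* = 684.5 - 5(98.7) = 191.
After the shift, supply is Qs = -683.3 + 9P.
Re-solving, 14P = 1367.8 gives P = 97.7 and Q = 196.
ΔP = 97.7 - 98.7 = -1.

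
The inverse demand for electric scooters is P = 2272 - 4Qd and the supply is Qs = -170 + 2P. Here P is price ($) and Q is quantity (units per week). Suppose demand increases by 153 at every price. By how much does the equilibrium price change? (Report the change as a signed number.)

ΔP = 68

In direct form, Qd = 568 - 0.25P.
Equating demand and supply, 568 - 0.25P = -170 + 2P gives 2.25P = 738, so P* = 328.
Then Q* = 568 - 0.25(328) = 486.
After the shift, demand is Qd = 721 - 0.25P.
New equilibrium: 891 = 2.25P, so P = 396 and Q = 622.
ΔP = 396 - 328 = 68.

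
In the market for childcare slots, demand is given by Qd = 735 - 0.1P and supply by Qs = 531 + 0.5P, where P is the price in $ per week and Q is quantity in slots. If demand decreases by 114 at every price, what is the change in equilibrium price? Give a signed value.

Set Qd = Qs: 735 - 0.1P = 531 + 0.5P, so 204 = 0.6P and P* = 340.
Substitute back: Q* = 735 - 0.1(340) = 701.
After the shift, demand is Qd = 621 - 0.1P.
The new intersection has 90 = 0.6P, i.e. P = 150, Q = 606.
ΔP = 150 - 340 = -190.

ΔP = -190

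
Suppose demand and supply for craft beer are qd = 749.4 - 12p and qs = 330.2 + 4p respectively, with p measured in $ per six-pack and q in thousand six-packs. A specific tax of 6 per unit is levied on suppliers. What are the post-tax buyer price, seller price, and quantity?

The tax drives a wedge p_b - p_s = 6. Substituting p_s = p_b - 6 into supply: qs = 306.2 + 4p_b.
Set qd = qs: 749.4 - 12p_b = 306.2 + 4p_b, so 443.2 = 16p_b and p_b = 27.7.
Then p_s = 27.7 - 6 = 21.7 and q = 749.4 - 12(27.7) = 417.

p_b = 27.7, p_s = 21.7, q = 417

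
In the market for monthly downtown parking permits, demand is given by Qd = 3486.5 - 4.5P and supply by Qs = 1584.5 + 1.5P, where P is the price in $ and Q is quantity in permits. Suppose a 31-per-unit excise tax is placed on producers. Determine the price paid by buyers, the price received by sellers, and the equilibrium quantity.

P_b = 324.75, P_s = 293.75, Q = 2025.125

With a tax of 31 on producers, they supply based on the net price P_s = P_b - 31, so Qs = 1538 + 1.5P_b.
Equate demand and the shifted supply: 3486.5 - 4.5P_b = 1538 + 1.5P_b, giving 6P_b = 1948.5, so P_b = 324.75.
So P_s = 293.75 and the quantity traded is Q = 3486.5 - 4.5(324.75) = 2025.125.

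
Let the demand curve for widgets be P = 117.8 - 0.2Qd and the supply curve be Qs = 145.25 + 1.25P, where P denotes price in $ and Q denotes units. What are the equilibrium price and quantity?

P* = 71, Q* = 234

Solving each curve for Q: Qd = 589 - 5P.
Equating demand and supply, 589 - 5P = 145.25 + 1.25P gives 6.25P = 443.75, so P* = 71.
Plugging P* into demand: Q* = 589 - 5(71) = 234.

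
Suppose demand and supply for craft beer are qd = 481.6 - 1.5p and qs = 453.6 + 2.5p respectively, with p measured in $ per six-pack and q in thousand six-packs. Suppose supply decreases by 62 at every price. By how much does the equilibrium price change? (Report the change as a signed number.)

Δp = 15.5

Set qd = qs: 481.6 - 1.5p = 453.6 + 2.5p, so 28 = 4p and p* = 7.
From the demand curve, q* = 481.6 - 1.5(7) = 471.1.
After the shift, supply is qs = 391.6 + 2.5p.
New equilibrium: 90 = 4p, so p = 22.5 and q = 447.85.
Δp = 22.5 - 7 = 15.5.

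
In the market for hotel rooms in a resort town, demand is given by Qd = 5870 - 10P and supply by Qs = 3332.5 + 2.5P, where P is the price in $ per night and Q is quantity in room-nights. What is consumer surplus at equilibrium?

Consumer surplus = 737280

At equilibrium Qd = Qs, so 5870 - 10P = 3332.5 + 2.5P; collecting terms, 2537.5 = 12.5P and P* = 203.
Substitute back: Q* = 5870 - 10(203) = 3840.
Demand choke price (Qd = 0): P = 5870/10 = 587. Consumer surplus = ½ × (587 - 203) × 3840 = 737280.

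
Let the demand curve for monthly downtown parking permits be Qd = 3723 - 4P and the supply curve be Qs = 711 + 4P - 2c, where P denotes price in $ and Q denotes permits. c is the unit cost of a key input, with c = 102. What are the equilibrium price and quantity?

With c = 102, supply is Qs = 507 + 4P.
Equating demand and supply, 3723 - 4P = 507 + 4P gives 8P = 3216, so P* = 402.
Then Q* = 3723 - 4(402) = 2115.

P* = 402, Q* = 2115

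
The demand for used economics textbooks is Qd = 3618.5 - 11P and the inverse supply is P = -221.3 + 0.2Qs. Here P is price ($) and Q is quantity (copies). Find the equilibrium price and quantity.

P* = 157, Q* = 1891.5

Inverting to quantity form: Qs = 1106.5 + 5P.
At equilibrium Qd = Qs, so 3618.5 - 11P = 1106.5 + 5P; collecting terms, 2512 = 16P and P* = 157.
Plugging P* into demand: Q* = 3618.5 - 11(157) = 1891.5.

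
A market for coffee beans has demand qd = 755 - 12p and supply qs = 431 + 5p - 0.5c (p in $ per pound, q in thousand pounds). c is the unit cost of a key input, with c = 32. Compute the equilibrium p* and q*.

p* = 20, q* = 515

With c = 32, supply is qs = 415 + 5p.
Equating demand and supply, 755 - 12p = 415 + 5p gives 17p = 340, so p* = 20.
Then q* = 755 - 12(20) = 515.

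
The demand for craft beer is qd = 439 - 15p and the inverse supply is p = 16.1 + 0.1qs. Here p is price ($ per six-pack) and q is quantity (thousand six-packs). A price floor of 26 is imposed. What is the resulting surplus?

Surplus = 50

Inverting to quantity form: qs = -161 + 10p.
At p = 26: qd = 49 and qs = 99.
Surplus = qs - qd = 99 - 49 = 50.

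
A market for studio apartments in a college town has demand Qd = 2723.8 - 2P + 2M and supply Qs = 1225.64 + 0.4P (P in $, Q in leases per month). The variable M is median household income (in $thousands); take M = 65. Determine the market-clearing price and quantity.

With M = 65, demand is Qd = 2853.8 - 2P.
The market clears where 2853.8 - 2P = 1225.64 + 0.4P. Rearranging, 2.4P = 1628.16, hence P* = 678.4.
Then Q* = 2853.8 - 2(678.4) = 1497.

P* = 678.4, Q* = 1497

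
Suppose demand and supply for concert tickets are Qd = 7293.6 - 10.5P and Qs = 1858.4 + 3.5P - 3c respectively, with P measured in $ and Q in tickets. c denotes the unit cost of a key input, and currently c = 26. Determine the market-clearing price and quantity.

With c = 26, supply is Qs = 1780.4 + 3.5P.
The market clears where 7293.6 - 10.5P = 1780.4 + 3.5P. Rearranging, 14P = 5513.2, hence P* = 393.8.
Then Q* = 7293.6 - 10.5(393.8) = 3158.7.

P* = 393.8, Q* = 3158.7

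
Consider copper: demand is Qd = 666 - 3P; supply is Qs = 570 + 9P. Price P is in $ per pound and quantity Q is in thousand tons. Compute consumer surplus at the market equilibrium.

Consumer surplus = 68694

Set Qd = Qs: 666 - 3P = 570 + 9P, so 96 = 12P and P* = 8.
From the demand curve, Q* = 666 - 3(8) = 642.
Demand choke price (Qd = 0): P = 666/3 = 222. Consumer surplus = ½ × (222 - 8) × 642 = 68694.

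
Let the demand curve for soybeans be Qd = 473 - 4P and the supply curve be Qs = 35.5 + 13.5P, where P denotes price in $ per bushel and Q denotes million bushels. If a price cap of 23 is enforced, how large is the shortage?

Shortage = 35

With P fixed at 23, quantity demanded is 381 and quantity supplied is 346.
Shortage = Qd - Qs = 381 - 346 = 35.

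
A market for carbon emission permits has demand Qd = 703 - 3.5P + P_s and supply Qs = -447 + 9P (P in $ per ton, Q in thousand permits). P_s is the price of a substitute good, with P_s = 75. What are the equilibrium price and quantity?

With P_s = 75, demand is Qd = 778 - 3.5P.
Set Qd = Qs: 778 - 3.5P = -447 + 9P, so 1225 = 12.5P and P* = 98.
Substitute back: Q* = 778 - 3.5(98) = 435.

P* = 98, Q* = 435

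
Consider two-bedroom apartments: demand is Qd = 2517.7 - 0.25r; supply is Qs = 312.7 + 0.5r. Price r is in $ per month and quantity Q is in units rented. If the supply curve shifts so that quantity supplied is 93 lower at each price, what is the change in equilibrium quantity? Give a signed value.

ΔQ = -31

Set Qd = Qs: 2517.7 - 0.25r = 312.7 + 0.5r, so 2205 = 0.75r and r* = 2940.
Then Q* = 2517.7 - 0.25(2940) = 1782.7.
After the shift, supply is Qs = 219.7 + 0.5r.
New equilibrium: 2298 = 0.75r, so r = 3064 and Q = 1751.7.
ΔQ = 1751.7 - 1782.7 = -31.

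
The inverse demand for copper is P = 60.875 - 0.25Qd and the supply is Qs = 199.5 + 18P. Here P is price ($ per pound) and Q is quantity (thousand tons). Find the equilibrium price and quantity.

P* = 2, Q* = 235.5

Solving each curve for Q: Qd = 243.5 - 4P.
Equating demand and supply, 243.5 - 4P = 199.5 + 18P gives 22P = 44, so P* = 2.
Substitute back: Q* = 243.5 - 4(2) = 235.5.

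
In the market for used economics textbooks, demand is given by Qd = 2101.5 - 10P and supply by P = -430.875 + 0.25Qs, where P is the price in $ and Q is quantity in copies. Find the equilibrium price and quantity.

Solving each curve for Q: Qs = 1723.5 + 4P.
At equilibrium Qd = Qs, so 2101.5 - 10P = 1723.5 + 4P; collecting terms, 378 = 14P and P* = 27.
Then Q* = 2101.5 - 10(27) = 1831.5.

P* = 27, Q* = 1831.5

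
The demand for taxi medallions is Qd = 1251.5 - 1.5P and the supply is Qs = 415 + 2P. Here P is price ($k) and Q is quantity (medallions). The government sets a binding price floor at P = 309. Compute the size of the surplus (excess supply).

Surplus = 245

With P fixed at 309, quantity demanded is 788 and quantity supplied is 1033.
Surplus = Qs - Qd = 1033 - 788 = 245.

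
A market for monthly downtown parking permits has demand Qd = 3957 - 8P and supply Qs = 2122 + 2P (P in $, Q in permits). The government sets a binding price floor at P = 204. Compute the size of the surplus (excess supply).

Surplus = 205

With P fixed at 204, quantity demanded is 2325 and quantity supplied is 2530.
Surplus = Qs - Qd = 2530 - 2325 = 205.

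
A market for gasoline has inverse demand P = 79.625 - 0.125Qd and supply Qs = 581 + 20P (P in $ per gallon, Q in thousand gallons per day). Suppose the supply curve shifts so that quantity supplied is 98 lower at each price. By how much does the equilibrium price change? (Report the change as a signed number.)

Rewriting in direct form: Qd = 637 - 8P.
Equating demand and supply, 637 - 8P = 581 + 20P gives 28P = 56, so P* = 2.
From the demand curve, Q* = 637 - 8(2) = 621.
After the shift, supply is Qs = 483 + 20P.
The new intersection has 154 = 28P, i.e. P = 5.5, Q = 593.
ΔP = 5.5 - 2 = 3.5.

ΔP = 3.5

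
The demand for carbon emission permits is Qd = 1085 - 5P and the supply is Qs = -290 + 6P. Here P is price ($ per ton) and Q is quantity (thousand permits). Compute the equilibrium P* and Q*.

Set Qd = Qs: 1085 - 5P = -290 + 6P, so 1375 = 11P and P* = 125.
Plugging P* into demand: Q* = 1085 - 5(125) = 460.

P* = 125, Q* = 460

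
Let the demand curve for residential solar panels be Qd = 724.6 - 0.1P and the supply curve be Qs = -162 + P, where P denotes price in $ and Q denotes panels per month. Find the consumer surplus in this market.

The market clears where 724.6 - 0.1P = -162 + P. Rearranging, 1.1P = 886.6, hence P* = 806.
Substitute back: Q* = 724.6 - 0.1(806) = 644.
Demand choke price (Qd = 0): P = 724.6/0.1 = 7246. Consumer surplus = ½ × (7246 - 806) × 644 = 2073680.

Consumer surplus = 2073680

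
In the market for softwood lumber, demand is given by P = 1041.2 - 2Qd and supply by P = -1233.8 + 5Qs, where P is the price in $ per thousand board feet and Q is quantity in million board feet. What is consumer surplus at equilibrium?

Consumer surplus = 105625

Solving each curve for Q: Qd = 520.6 - 0.5P and Qs = 246.76 + 0.2P.
At equilibrium Qd = Qs, so 520.6 - 0.5P = 246.76 + 0.2P; collecting terms, 273.84 = 0.7P and P* = 391.2.
Plugging P* into demand: Q* = 520.6 - 0.5(391.2) = 325.
Demand choke price (Qd = 0): P = 520.6/0.5 = 1041.2. Consumer surplus = ½ × (1041.2 - 391.2) × 325 = 105625.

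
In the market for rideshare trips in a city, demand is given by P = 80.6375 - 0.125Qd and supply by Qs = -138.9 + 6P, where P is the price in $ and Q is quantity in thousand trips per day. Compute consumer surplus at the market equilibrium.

Consumer surplus = 2428.025625

Rewriting in direct form: Qd = 645.1 - 8P.
The market clears where 645.1 - 8P = -138.9 + 6P. Rearranging, 14P = 784, hence P* = 56.
From the demand curve, Q* = 645.1 - 8(56) = 197.1.
Demand choke price (Qd = 0): P = 645.1/8 = 80.6375. Consumer surplus = ½ × (80.6375 - 56) × 197.1 = 2428.025625.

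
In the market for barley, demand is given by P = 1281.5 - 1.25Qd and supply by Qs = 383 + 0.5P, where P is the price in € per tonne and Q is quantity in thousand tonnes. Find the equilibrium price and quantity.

Rewriting in direct form: Qd = 1025.2 - 0.8P.
Equating demand and supply, 1025.2 - 0.8P = 383 + 0.5P gives 1.3P = 642.2, so P* = 494.
Substitute back: Q* = 1025.2 - 0.8(494) = 630.

P* = 494, Q* = 630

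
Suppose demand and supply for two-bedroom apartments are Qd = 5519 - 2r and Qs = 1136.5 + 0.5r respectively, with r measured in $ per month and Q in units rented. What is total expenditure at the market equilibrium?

Set Qd = Qs: 5519 - 2r = 1136.5 + 0.5r, so 4382.5 = 2.5r and r* = 1753.
Then Q* = 5519 - 2(1753) = 2013.
Total expenditure = r* × Q* = 1753 × 2013 = 3528789.

Total expenditure = 3528789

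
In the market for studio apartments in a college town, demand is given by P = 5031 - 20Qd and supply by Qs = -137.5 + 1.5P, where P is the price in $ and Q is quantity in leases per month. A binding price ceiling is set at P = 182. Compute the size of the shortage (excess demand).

Inverting to quantity form: Qd = 251.55 - 0.05P.
At P = 182: Qd = 242.45 and Qs = 135.5.
Shortage = Qd - Qs = 242.45 - 135.5 = 106.95.

Shortage = 106.95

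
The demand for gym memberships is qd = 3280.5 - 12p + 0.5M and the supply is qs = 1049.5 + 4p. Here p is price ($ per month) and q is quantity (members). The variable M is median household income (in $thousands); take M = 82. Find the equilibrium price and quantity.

With M = 82, demand is qd = 3321.5 - 12p.
Set qd = qs: 3321.5 - 12p = 1049.5 + 4p, so 2272 = 16p and p* = 142.
Plugging p* into demand: q* = 3321.5 - 12(142) = 1617.5.

p* = 142, q* = 1617.5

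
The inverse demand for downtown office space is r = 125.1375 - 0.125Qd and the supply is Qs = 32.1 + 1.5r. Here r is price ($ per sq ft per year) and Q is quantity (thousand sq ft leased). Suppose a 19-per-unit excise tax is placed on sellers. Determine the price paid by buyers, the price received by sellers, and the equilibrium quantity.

r_b = 105, r_s = 86, Q = 161.1

Rewriting in direct form: Qd = 1001.1 - 8r.
The tax drives a wedge r_b - r_s = 19. Substituting r_s = r_b - 19 into supply: Qs = 3.6 + 1.5r_b.
Equate demand and the shifted supply: 1001.1 - 8r_b = 3.6 + 1.5r_b, giving 9.5r_b = 997.5, so r_b = 105.
Then r_s = 105 - 19 = 86 and Q = 1001.1 - 8(105) = 161.1.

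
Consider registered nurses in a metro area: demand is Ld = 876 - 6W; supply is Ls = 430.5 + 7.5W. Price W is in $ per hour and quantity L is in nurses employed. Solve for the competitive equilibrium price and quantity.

At equilibrium Ld = Ls, so 876 - 6W = 430.5 + 7.5W; collecting terms, 445.5 = 13.5W and W* = 33.
Then L* = 876 - 6(33) = 678.

W* = 33, L* = 678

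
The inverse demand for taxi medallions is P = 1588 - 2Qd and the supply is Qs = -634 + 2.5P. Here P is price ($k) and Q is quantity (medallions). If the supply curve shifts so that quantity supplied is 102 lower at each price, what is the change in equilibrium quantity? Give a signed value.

In direct form, Qd = 794 - 0.5P.
Equating demand and supply, 794 - 0.5P = -634 + 2.5P gives 3P = 1428, so P* = 476.
Then Q* = 794 - 0.5(476) = 556.
After the shift, supply is Qs = -736 + 2.5P.
The new intersection has 1530 = 3P, i.e. P = 510, Q = 539.
ΔQ = 539 - 556 = -17.

ΔQ = -17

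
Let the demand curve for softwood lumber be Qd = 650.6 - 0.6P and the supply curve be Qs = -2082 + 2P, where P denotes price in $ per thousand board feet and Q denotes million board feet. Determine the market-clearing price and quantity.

P* = 1051, Q* = 20

At equilibrium Qd = Qs, so 650.6 - 0.6P = -2082 + 2P; collecting terms, 2732.6 = 2.6P and P* = 1051.
Then Q* = 650.6 - 0.6(1051) = 20.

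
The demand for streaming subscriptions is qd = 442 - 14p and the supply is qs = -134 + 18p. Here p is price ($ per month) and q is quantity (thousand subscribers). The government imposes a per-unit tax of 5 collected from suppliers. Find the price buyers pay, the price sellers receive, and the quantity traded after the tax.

The tax drives a wedge p_b - p_s = 5. Substituting p_s = p_b - 5 into supply: qs = -224 + 18p_b.
Equate demand and the shifted supply: 442 - 14p_b = -224 + 18p_b, giving 32p_b = 666, so p_b = 20.8125.
So p_s = 15.8125 and the quantity traded is q = 442 - 14(20.8125) = 150.625.

p_b = 20.8125, p_s = 15.8125, q = 150.625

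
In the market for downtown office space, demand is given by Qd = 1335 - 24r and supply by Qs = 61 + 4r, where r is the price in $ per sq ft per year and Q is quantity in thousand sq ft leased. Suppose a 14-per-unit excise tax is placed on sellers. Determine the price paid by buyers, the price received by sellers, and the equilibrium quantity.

r_b = 47.5, r_s = 33.5, Q = 195

With a tax of 14 on sellers, they supply based on the net price r_s = r_b - 14, so Qs = 5 + 4r_b.
Equate demand and the shifted supply: 1335 - 24r_b = 5 + 4r_b, giving 28r_b = 1330, so r_b = 47.5.
So r_s = 33.5 and the quantity traded is Q = 1335 - 24(47.5) = 195.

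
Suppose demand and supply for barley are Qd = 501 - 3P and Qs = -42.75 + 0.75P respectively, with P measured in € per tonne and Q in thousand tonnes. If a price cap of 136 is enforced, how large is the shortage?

With P fixed at 136, quantity demanded is 93 and quantity supplied is 59.25.
Shortage = Qd - Qs = 93 - 59.25 = 33.75.

Shortage = 33.75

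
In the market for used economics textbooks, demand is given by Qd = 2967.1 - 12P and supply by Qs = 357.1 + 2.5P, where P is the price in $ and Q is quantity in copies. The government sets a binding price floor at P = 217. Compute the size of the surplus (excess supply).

At P = 217: Qd = 363.1 and Qs = 899.6.
Surplus = Qs - Qd = 899.6 - 363.1 = 536.5.

Surplus = 536.5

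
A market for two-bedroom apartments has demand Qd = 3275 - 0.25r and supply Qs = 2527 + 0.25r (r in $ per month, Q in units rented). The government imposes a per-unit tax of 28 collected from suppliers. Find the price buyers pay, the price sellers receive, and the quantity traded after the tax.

r_b = 1510, r_s = 1482, Q = 2897.5

With a tax of 28 on suppliers, they supply based on the net price r_s = r_b - 28, so Qs = 2520 + 0.25r_b.
Set Qd = Qs: 3275 - 0.25r_b = 2520 + 0.25r_b, so 755 = 0.5r_b and r_b = 1510.
So r_s = 1482 and the quantity traded is Q = 3275 - 0.25(1510) = 2897.5.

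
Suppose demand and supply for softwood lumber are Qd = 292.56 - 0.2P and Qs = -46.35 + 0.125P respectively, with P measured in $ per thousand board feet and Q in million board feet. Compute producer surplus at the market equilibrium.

At equilibrium Qd = Qs, so 292.56 - 0.2P = -46.35 + 0.125P; collecting terms, 338.91 = 0.325P and P* = 1042.8.
Plugging P* into demand: Q* = 292.56 - 0.2(1042.8) = 84.
Supply choke price (Qs = 0): P = 370.8. Producer surplus = ½ × (1042.8 - 370.8) × 84 = 28224.

Producer surplus = 28224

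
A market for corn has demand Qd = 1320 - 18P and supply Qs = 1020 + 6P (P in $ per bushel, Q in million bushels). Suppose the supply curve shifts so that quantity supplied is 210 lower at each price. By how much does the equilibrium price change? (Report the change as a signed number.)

Equating demand and supply, 1320 - 18P = 1020 + 6P gives 24P = 300, so P* = 12.5.
Substitute back: Q* = 1320 - 18(12.5) = 1095.
After the shift, supply is Qs = 810 + 6P.
The new intersection has 510 = 24P, i.e. P = 21.25, Q = 937.5.
ΔP = 21.25 - 12.5 = 8.75.

ΔP = 8.75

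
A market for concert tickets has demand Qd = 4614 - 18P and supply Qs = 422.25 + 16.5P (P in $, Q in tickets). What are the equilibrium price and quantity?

Set Qd = Qs: 4614 - 18P = 422.25 + 16.5P, so 4191.75 = 34.5P and P* = 121.5.
Plugging P* into demand: Q* = 4614 - 18(121.5) = 2427.

P* = 121.5, Q* = 2427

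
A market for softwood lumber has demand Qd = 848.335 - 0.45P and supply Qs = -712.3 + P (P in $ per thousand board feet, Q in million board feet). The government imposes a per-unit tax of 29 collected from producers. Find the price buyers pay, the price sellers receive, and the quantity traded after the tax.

P_b = 1096.3, P_s = 1067.3, Q = 355

The tax drives a wedge P_b - P_s = 29. Substituting P_s = P_b - 29 into supply: Qs = -741.3 + P_b.
Equate demand and the shifted supply: 848.335 - 0.45P_b = -741.3 + P_b, giving 1.45P_b = 1589.635, so P_b = 1096.3.
Then P_s = 1096.3 - 29 = 1067.3 and Q = 848.335 - 0.45(1096.3) = 355.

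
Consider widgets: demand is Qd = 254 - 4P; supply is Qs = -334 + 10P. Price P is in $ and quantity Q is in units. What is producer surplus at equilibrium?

Producer surplus = 369.8

Equating demand and supply, 254 - 4P = -334 + 10P gives 14P = 588, so P* = 42.
From the demand curve, Q* = 254 - 4(42) = 86.
Supply choke price (Qs = 0): P = 33.4. Producer surplus = ½ × (42 - 33.4) × 86 = 369.8.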